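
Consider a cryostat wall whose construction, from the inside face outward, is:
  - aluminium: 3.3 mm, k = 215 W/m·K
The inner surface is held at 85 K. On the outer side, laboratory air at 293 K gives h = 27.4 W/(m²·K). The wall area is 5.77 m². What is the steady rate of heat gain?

Using the resistance-network approach (series):
R_aluminium = L/(kA) = 0.0033/(215×5.77) = 2.66×10^-6 K/W
R_outer film = 1/(h_o·A) = 1/(27.4×5.77) = 0.006325 K/W
R_total = 0.006328 K/W
Q = ΔT / R_total = 208 / 0.006328

Q ≈ 32900 W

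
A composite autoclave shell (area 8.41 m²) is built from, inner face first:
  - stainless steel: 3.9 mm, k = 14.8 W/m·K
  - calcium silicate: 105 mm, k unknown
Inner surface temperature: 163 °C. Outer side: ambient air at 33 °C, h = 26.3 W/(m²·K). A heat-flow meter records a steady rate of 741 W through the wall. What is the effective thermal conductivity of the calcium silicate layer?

k ≈ 0.0731 W/(m·K)

Using the resistance-network approach (series):
R_stainless steel = L/(kA) = 0.0039/(14.8×8.41) = 3.133×10^-5 K/W
R_outer film = 1/(h_o·A) = 1/(26.3×8.41) = 0.004521 K/W
Sum of known resistances R_other = 0.004552 K/W
Total R = ΔT/Q = 130/741 = 0.1754 K/W
R_calcium silicate = R_total − R_other = 0.1709 K/W
k = L/(R·A) = 0.105/(0.1709×8.41)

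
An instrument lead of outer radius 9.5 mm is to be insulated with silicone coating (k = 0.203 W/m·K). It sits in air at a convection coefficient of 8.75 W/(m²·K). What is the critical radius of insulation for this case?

r_cr ≈ 23.2 mm

For a cylinder r_cr = k/h = 0.203/8.75
r_cr = 23.2 mm; since the bare radius (9.5 mm) is below r_cr, adding a thin layer of insulation will *increase* heat loss.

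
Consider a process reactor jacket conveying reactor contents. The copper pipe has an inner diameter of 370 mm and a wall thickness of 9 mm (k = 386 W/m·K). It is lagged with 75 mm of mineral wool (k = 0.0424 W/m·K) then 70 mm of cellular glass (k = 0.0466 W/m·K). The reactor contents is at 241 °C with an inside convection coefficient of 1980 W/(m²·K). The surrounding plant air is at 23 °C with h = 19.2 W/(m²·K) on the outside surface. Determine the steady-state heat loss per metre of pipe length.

For a radial system each layer contributes R = ln(r_out/r_in)/(2πkL); films add R = 1/(hA).
R_inner film = 1/(h_i·2πr₁L) = 1/(1980×2π×0.185×1) = 4.345×10^-4 K/W
R_copper pipe wall = ln(194/185)/(2π×386×1) = 1.959×10^-5 K/W
R_mineral wool = ln(269/194)/(2π×0.0424×1) = 1.227 K/W
R_cellular glass = ln(339/269)/(2π×0.0466×1) = 0.7899 K/W
R_outer film = 1/(h_o·2πr_oL) = 1/(19.2×2π×0.339×1) = 0.02445 K/W
R_total = 2.042 K/W
Q = ΔT/R_total = 218/2.042

q′ ≈ 107 W/m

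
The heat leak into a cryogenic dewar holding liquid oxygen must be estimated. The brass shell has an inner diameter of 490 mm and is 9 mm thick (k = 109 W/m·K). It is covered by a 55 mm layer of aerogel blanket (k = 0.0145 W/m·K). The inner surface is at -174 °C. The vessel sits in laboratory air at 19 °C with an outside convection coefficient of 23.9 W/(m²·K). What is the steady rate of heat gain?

Each spherical layer contributes R = (1/r_i − 1/r_o)/(4πk):
R_brass shell = (1/0.245 − 1/0.254)/(4π×109) = 1.056×10^-4 K/W
R_aerogel blanket = (1/0.254 − 1/0.309)/(4π×0.0145) = 3.846 K/W
R_outer film = 1/(h·4πr_o²) = 1/(23.9×4π×0.309²) = 0.03487 K/W
R_total = 3.881 K/W
Q = ΔT/R_total = 193/3.881

Q ≈ 49.7 W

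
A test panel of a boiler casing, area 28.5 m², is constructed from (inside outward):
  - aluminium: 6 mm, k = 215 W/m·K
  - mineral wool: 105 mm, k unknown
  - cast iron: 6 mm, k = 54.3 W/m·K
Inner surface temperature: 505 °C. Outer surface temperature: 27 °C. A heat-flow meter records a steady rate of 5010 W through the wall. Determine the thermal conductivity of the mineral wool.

k ≈ 0.0386 W/(m·K)

Using the resistance-network approach (series):
R_aluminium = L/(kA) = 0.006/(215×28.5) = 9.792×10^-7 K/W
R_cast iron = L/(kA) = 0.006/(54.3×28.5) = 3.877×10^-6 K/W
Sum of known resistances R_other = 4.856×10^-6 K/W
Total R = ΔT/Q = 478/5010 = 0.09541 K/W
R_mineral wool = R_total − R_other = 0.0954 K/W
k = L/(R·A) = 0.105/(0.0954×28.5)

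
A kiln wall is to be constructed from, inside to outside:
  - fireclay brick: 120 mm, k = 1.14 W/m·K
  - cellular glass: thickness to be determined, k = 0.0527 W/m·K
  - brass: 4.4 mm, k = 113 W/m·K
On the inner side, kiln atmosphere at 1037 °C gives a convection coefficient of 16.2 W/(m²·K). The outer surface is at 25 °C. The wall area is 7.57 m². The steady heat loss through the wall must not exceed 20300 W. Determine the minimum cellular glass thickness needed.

Using the resistance-network approach (series):
R_inner film = 1/(h_i·A) = 1/(16.2×7.57) = 0.008154 K/W
R_fireclay brick = L/(kA) = 0.12/(1.14×7.57) = 0.01391 K/W
R_brass = L/(kA) = 0.0044/(113×7.57) = 5.144×10^-6 K/W
Sum of the known resistances R_other = 0.02206 K/W
Required total resistance R_tot = ΔT/Q_allow = 1012/20300 = 0.04985 K/W
R_cellular glass = R_tot − R_other = 0.02779 K/W
L = R·k·A = 0.02779×0.0527×7.57

L ≈ 11.1 mm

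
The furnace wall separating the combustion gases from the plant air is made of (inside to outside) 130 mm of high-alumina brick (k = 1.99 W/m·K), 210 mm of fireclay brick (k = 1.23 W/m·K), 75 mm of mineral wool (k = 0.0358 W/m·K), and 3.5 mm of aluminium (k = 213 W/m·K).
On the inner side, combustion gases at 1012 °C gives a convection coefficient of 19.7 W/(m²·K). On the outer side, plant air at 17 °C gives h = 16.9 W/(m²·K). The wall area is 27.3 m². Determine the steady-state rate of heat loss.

Model the wall as resistances in series:
R_inner film = 1/(h_i·A) = 1/(19.7×27.3) = 0.001859 K/W
R_high-alumina brick = L/(kA) = 0.13/(1.99×27.3) = 0.002393 K/W
R_fireclay brick = L/(kA) = 0.21/(1.23×27.3) = 0.006254 K/W
R_mineral wool = L/(kA) = 0.075/(0.0358×27.3) = 0.07674 K/W
R_aluminium = L/(kA) = 0.0035/(213×27.3) = 6.019×10^-7 K/W
R_outer film = 1/(h_o·A) = 1/(16.9×27.3) = 0.002167 K/W
R_total = 0.08941 K/W
Q = ΔT / R_total = 995 / 0.08941

Q ≈ 11100 W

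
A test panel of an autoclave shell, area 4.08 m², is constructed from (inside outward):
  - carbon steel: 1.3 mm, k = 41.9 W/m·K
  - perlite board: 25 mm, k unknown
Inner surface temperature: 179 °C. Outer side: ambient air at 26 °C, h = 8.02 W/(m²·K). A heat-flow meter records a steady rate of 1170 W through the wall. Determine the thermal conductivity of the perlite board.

Series thermal resistances:
R_carbon steel = L/(kA) = 0.0013/(41.9×4.08) = 7.604×10^-6 K/W
R_outer film = 1/(h_o·A) = 1/(8.02×4.08) = 0.03056 K/W
Sum of known resistances R_other = 0.03057 K/W
Total R = ΔT/Q = 153/1170 = 0.1308 K/W
R_perlite board = R_total − R_other = 0.1002 K/W
k = L/(R·A) = 0.025/(0.1002×4.08)

k ≈ 0.0612 W/(m·K)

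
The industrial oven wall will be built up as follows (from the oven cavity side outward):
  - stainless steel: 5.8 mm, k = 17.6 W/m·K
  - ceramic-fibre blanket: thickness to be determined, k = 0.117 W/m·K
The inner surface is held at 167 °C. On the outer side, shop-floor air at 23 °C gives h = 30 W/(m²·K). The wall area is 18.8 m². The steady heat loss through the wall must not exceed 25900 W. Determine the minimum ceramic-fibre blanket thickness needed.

Treating each layer as a thermal resistance in series:
R_stainless steel = L/(kA) = 0.0058/(17.6×18.8) = 1.753×10^-5 K/W
R_outer film = 1/(h_o·A) = 1/(30×18.8) = 0.001773 K/W
Sum of the known resistances R_other = 0.001791 K/W
Required total resistance R_tot = ΔT/Q_allow = 144/25900 = 0.00556 K/W
R_ceramic-fibre blanket = R_tot − R_other = 0.003769 K/W
L = R·k·A = 0.003769×0.117×18.8

L ≈ 8.29 mm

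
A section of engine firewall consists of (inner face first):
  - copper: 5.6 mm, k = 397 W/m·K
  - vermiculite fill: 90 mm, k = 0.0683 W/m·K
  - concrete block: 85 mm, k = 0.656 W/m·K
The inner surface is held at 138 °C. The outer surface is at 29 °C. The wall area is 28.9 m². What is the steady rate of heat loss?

Thermal resistances in series:
R_copper = L/(kA) = 0.0056/(397×28.9) = 4.881×10^-7 K/W
R_vermiculite fill = L/(kA) = 0.09/(0.0683×28.9) = 0.0456 K/W
R_concrete block = L/(kA) = 0.085/(0.656×28.9) = 0.004484 K/W
R_total = 0.05008 K/W
Q = ΔT / R_total = 109 / 0.05008

Q ≈ 2180 W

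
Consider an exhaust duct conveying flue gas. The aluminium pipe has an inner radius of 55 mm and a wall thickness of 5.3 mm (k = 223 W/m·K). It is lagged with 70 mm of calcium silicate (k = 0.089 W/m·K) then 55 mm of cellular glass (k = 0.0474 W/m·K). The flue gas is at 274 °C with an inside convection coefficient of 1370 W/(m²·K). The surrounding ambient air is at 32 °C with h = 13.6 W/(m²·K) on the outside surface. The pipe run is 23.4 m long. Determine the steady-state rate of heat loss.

Radial resistances (cylindrical: R_cond = ln(r_o/r_i)/(2πkL), R_conv = 1/(h·2πrL)):
R_inner film = 1/(h_i·2πr₁L) = 1/(1370×2π×0.055×23.4) = 9.027×10^-5 K/W
R_aluminium pipe wall = ln(60.3/55)/(2π×223×23.4) = 2.806×10^-6 K/W
R_calcium silicate = ln(130.3/60.3)/(2π×0.089×23.4) = 0.05888 K/W
R_cellular glass = ln(185.3/130.3)/(2π×0.0474×23.4) = 0.05053 K/W
R_outer film = 1/(h_o·2πr_oL) = 1/(13.6×2π×0.1853×23.4) = 0.002699 K/W
R_total = 0.1122 K/W
Q = ΔT/R_total = 242/0.1122

Q ≈ 2160 W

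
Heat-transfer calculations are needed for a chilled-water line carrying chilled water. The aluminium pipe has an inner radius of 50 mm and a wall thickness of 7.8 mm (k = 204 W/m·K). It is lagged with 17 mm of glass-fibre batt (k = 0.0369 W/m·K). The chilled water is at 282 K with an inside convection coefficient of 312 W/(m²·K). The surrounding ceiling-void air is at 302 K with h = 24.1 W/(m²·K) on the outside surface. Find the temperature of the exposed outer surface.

T ≈ 301 K

Cylindrical conduction, so R = ln(r₂/r₁)/(2πkL) per layer, in series:
R_inner film = 1/(h_i·2πr₁L) = 1/(312×2π×0.05×1) = 0.0102 K/W
R_aluminium pipe wall = ln(57.8/50)/(2π×204×1) = 1.131×10^-4 K/W
R_glass-fibre batt = ln(74.8/57.8)/(2π×0.0369×1) = 1.112 K/W
R_outer film = 1/(h_o·2πr_oL) = 1/(24.1×2π×0.0748×1) = 0.08829 K/W
R_total = 1.211 K/W
Q = ΔT/R_total = 20/1.211
Q = 16.5 W/m
T_interface = T_inner + Q·ΣR(inner→interface) = 282 + 16.5×1.122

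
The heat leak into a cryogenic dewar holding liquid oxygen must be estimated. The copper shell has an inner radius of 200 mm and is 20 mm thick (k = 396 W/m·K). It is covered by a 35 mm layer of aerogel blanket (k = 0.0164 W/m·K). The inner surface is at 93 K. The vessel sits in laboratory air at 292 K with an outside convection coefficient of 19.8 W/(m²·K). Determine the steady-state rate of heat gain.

Q ≈ 64.4 W

Radial (spherical) resistances in series:
R_copper shell = (1/0.2 − 1/0.22)/(4π×396) = 9.134×10^-5 K/W
R_aerogel blanket = (1/0.22 − 1/0.255)/(4π×0.0164) = 3.027 K/W
R_outer film = 1/(h·4πr_o²) = 1/(19.8×4π×0.255²) = 0.06181 K/W
R_total = 3.089 K/W
Q = ΔT/R_total = 199/3.089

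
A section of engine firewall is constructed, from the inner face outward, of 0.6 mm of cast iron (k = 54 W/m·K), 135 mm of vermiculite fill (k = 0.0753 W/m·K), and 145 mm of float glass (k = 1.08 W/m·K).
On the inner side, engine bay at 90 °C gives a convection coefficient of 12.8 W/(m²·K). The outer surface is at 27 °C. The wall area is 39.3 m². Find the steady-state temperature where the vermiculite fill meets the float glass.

Using the resistance-network approach (series):
R_inner film = 1/(h_i·A) = 1/(12.8×39.3) = 0.001988 K/W
R_cast iron = L/(kA) = 0.0006/(54×39.3) = 2.827×10^-7 K/W
R_vermiculite fill = L/(kA) = 0.135/(0.0753×39.3) = 0.04562 K/W
R_float glass = L/(kA) = 0.145/(1.08×39.3) = 0.003416 K/W
R_total = 0.05102 K/W;  Q = ΔT/R_total = 63/0.05102 = 1235 W
T_interface = T_inner − Q·ΣR(inner→interface) = 90 − 1230×0.04761

T ≈ 31.2 °C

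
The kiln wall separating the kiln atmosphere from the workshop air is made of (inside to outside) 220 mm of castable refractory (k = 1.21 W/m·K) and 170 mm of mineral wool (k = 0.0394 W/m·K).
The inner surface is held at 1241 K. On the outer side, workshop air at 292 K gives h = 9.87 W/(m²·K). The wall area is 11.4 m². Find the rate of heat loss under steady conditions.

Q ≈ 2350 W

Treating each layer as a thermal resistance in series:
R_castable refractory = L/(kA) = 0.22/(1.21×11.4) = 0.01595 K/W
R_mineral wool = L/(kA) = 0.17/(0.0394×11.4) = 0.3785 K/W
R_outer film = 1/(h_o·A) = 1/(9.87×11.4) = 0.008887 K/W
R_total = 0.4033 K/W
Q = ΔT / R_total = 949 / 0.4033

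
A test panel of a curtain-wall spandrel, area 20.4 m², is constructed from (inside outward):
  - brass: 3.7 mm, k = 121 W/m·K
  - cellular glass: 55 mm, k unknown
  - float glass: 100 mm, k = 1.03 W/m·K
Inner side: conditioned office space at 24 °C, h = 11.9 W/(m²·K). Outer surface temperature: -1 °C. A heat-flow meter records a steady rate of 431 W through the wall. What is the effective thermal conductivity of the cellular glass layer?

Treating each layer as a thermal resistance in series:
R_inner film = 1/(h_i·A) = 1/(11.9×20.4) = 0.004119 K/W
R_brass = L/(kA) = 0.0037/(121×20.4) = 1.499×10^-6 K/W
R_float glass = L/(kA) = 0.1/(1.03×20.4) = 0.004759 K/W
Sum of known resistances R_other = 0.00888 K/W
Total R = ΔT/Q = 25/431 = 0.058 K/W
R_cellular glass = R_total − R_other = 0.04912 K/W
k = L/(R·A) = 0.055/(0.04912×20.4)

k ≈ 0.0549 W/(m·K)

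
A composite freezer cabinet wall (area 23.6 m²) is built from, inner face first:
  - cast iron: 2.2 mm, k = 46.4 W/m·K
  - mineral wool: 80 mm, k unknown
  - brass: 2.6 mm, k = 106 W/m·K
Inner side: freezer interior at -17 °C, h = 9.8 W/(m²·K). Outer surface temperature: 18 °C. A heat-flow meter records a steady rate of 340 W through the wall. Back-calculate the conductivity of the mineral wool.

Series thermal resistances:
R_inner film = 1/(h_i·A) = 1/(9.8×23.6) = 0.004324 K/W
R_cast iron = L/(kA) = 0.0022/(46.4×23.6) = 2.009×10^-6 K/W
R_brass = L/(kA) = 0.0026/(106×23.6) = 1.039×10^-6 K/W
Sum of known resistances R_other = 0.004327 K/W
Total R = ΔT/Q = 35/340 = 0.1029 K/W
R_mineral wool = R_total − R_other = 0.09861 K/W
k = L/(R·A) = 0.08/(0.09861×23.6)

k ≈ 0.0344 W/(m·K)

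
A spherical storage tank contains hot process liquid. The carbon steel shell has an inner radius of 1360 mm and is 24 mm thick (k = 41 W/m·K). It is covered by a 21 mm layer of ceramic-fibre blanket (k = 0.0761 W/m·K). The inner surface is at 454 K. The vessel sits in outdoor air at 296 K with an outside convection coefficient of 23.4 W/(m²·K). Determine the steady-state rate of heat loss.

For a spherical shell R = (1/r₁ − 1/r₂)/(4πk); film R = 1/(h·4πr²). In series:
R_carbon steel shell = (1/1.36 − 1/1.384)/(4π×41) = 2.475×10^-5 K/W
R_ceramic-fibre blanket = (1/1.384 − 1/1.405)/(4π×0.0761) = 0.01129 K/W
R_outer film = 1/(h·4πr_o²) = 1/(23.4×4π×1.405²) = 0.001723 K/W
R_total = 0.01304 K/W
Q = ΔT/R_total = 158/0.01304

Q ≈ 12100 W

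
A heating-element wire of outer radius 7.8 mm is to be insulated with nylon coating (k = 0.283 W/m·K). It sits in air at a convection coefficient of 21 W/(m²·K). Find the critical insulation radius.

For a cylinder r_cr = k/h = 0.283/21
r_cr = 13.5 mm; since the bare radius (7.8 mm) is below r_cr, adding a thin layer of insulation will *increase* heat loss.

r_cr ≈ 13.5 mm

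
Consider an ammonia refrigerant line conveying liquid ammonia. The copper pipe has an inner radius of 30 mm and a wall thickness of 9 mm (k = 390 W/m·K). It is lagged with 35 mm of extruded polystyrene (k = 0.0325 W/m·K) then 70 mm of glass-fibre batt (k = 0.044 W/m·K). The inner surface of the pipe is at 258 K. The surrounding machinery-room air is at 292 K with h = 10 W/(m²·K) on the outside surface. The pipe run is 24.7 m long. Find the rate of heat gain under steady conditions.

Treating each annulus and film as a series resistance:
R_copper pipe wall = ln(39/30)/(2π×390×24.7) = 4.335×10^-6 K/W
R_extruded polystyrene = ln(74/39)/(2π×0.0325×24.7) = 0.127 K/W
R_glass-fibre batt = ln(144/74)/(2π×0.044×24.7) = 0.09749 K/W
R_outer film = 1/(h_o·2πr_oL) = 1/(10×2π×0.144×24.7) = 0.004475 K/W
R_total = 0.229 K/W
Q = ΔT/R_total = 34/0.229

Q ≈ 148 W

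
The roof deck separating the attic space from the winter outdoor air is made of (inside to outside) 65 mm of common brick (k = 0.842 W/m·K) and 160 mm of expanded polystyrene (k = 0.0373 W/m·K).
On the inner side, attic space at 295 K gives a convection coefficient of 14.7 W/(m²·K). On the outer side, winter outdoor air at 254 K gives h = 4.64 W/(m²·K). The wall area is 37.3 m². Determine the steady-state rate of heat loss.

Thermal resistances in series:
R_inner film = 1/(h_i·A) = 1/(14.7×37.3) = 0.001824 K/W
R_common brick = L/(kA) = 0.065/(0.842×37.3) = 0.00207 K/W
R_expanded polystyrene = L/(kA) = 0.16/(0.0373×37.3) = 0.115 K/W
R_outer film = 1/(h_o·A) = 1/(4.64×37.3) = 0.005778 K/W
R_total = 0.1247 K/W
Q = ΔT / R_total = 41 / 0.1247

Q ≈ 329 W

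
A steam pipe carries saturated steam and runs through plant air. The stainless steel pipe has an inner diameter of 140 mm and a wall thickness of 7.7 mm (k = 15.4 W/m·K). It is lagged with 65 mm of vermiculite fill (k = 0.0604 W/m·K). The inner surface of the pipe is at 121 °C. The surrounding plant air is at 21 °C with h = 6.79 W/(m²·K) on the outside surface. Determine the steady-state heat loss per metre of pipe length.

q′ ≈ 56.6 W/m

For a radial system each layer contributes R = ln(r_out/r_in)/(2πkL); films add R = 1/(hA).
R_stainless steel pipe wall = ln(77.7/70)/(2π×15.4×1) = 0.001079 K/W
R_vermiculite fill = ln(142.7/77.7)/(2π×0.0604×1) = 1.602 K/W
R_outer film = 1/(h_o·2πr_oL) = 1/(6.79×2π×0.1427×1) = 0.1643 K/W
R_total = 1.767 K/W
Q = ΔT/R_total = 100/1.767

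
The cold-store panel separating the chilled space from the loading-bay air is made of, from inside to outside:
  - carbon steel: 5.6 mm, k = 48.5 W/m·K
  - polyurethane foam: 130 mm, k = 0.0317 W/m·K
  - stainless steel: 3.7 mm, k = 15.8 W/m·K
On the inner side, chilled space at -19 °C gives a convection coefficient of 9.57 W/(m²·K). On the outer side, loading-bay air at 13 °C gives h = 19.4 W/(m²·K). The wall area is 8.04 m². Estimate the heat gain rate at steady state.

Q ≈ 60.4 W

Model the wall as resistances in series:
R_inner film = 1/(h_i·A) = 1/(9.57×8.04) = 0.013 K/W
R_carbon steel = L/(kA) = 0.0056/(48.5×8.04) = 1.436×10^-5 K/W
R_polyurethane foam = L/(kA) = 0.13/(0.0317×8.04) = 0.5101 K/W
R_stainless steel = L/(kA) = 0.0037/(15.8×8.04) = 2.913×10^-5 K/W
R_outer film = 1/(h_o·A) = 1/(19.4×8.04) = 0.006411 K/W
R_total = 0.5295 K/W
Q = ΔT / R_total = 32 / 0.5295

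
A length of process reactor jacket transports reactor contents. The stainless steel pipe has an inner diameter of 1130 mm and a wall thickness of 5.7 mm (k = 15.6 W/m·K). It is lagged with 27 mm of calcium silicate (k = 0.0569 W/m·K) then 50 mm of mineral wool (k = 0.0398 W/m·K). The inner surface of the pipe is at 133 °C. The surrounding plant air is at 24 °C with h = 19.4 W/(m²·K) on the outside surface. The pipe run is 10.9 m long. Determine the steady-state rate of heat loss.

Per-layer cylindrical resistances, series-summed:
R_stainless steel pipe wall = ln(570.7/565)/(2π×15.6×10.9) = 9.395×10^-6 K/W
R_calcium silicate = ln(597.7/570.7)/(2π×0.0569×10.9) = 0.01186 K/W
R_mineral wool = ln(647.7/597.7)/(2π×0.0398×10.9) = 0.02947 K/W
R_outer film = 1/(h_o·2πr_oL) = 1/(19.4×2π×0.6477×10.9) = 0.001162 K/W
R_total = 0.04251 K/W
Q = ΔT/R_total = 109/0.04251

Q ≈ 2560 W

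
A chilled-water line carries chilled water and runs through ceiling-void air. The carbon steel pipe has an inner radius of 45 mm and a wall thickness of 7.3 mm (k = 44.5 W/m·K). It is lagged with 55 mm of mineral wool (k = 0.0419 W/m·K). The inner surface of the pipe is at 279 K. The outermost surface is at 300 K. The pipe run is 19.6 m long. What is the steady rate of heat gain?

Q ≈ 151 W

Treating each annulus and film as a series resistance:
R_carbon steel pipe wall = ln(52.3/45)/(2π×44.5×19.6) = 2.743×10^-5 K/W
R_mineral wool = ln(107.3/52.3)/(2π×0.0419×19.6) = 0.1393 K/W
R_total = 0.1393 K/W
Q = ΔT/R_total = 21/0.1393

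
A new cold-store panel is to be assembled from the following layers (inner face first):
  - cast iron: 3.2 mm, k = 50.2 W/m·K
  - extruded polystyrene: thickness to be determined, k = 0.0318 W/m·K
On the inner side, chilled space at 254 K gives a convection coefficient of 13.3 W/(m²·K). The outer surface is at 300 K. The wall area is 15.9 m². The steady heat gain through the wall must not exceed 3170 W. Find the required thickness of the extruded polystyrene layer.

L ≈ 4.94 mm

Model the wall as resistances in series:
R_inner film = 1/(h_i·A) = 1/(13.3×15.9) = 0.004729 K/W
R_cast iron = L/(kA) = 0.0032/(50.2×15.9) = 4.009×10^-6 K/W
Sum of the known resistances R_other = 0.004733 K/W
Required total resistance R_tot = ΔT/Q_allow = 46/3170 = 0.01451 K/W
R_extruded polystyrene = R_tot − R_other = 0.009778 K/W
L = R·k·A = 0.009778×0.0318×15.9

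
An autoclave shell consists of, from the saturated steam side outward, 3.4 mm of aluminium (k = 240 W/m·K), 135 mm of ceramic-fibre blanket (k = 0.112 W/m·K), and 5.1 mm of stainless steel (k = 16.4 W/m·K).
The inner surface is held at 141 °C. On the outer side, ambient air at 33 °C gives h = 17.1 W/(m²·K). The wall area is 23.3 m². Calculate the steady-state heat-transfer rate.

Q ≈ 1990 W

Treating each layer as a thermal resistance in series:
R_aluminium = L/(kA) = 0.0034/(240×23.3) = 6.08×10^-7 K/W
R_ceramic-fibre blanket = L/(kA) = 0.135/(0.112×23.3) = 0.05173 K/W
R_stainless steel = L/(kA) = 0.0051/(16.4×23.3) = 1.335×10^-5 K/W
R_outer film = 1/(h_o·A) = 1/(17.1×23.3) = 0.00251 K/W
R_total = 0.05426 K/W
Q = ΔT / R_total = 108 / 0.05426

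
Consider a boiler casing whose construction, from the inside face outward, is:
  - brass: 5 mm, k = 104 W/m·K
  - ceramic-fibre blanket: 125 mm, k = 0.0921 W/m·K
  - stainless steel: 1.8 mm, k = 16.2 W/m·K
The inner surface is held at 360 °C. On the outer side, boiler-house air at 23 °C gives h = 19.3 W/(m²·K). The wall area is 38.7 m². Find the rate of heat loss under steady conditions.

Q ≈ 9250 W

Treating each layer as a thermal resistance in series:
R_brass = L/(kA) = 0.005/(104×38.7) = 1.242×10^-6 K/W
R_ceramic-fibre blanket = L/(kA) = 0.125/(0.0921×38.7) = 0.03507 K/W
R_stainless steel = L/(kA) = 0.0018/(16.2×38.7) = 2.871×10^-6 K/W
R_outer film = 1/(h_o·A) = 1/(19.3×38.7) = 0.001339 K/W
R_total = 0.03641 K/W
Q = ΔT / R_total = 337 / 0.03641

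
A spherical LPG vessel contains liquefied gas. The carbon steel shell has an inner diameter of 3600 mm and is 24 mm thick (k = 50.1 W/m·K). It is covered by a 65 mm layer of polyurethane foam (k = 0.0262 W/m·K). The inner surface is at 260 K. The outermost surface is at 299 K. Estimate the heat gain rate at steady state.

Q ≈ 681 W

Spherical conduction: R = (1/r_in − 1/r_out)/(4πk) per layer; series-sum.
R_carbon steel shell = (1/1.8 − 1/1.824)/(4π×50.1) = 1.161×10^-5 K/W
R_polyurethane foam = (1/1.824 − 1/1.889)/(4π×0.0262) = 0.0573 K/W
R_total = 0.05731 K/W
Q = ΔT/R_total = 39/0.05731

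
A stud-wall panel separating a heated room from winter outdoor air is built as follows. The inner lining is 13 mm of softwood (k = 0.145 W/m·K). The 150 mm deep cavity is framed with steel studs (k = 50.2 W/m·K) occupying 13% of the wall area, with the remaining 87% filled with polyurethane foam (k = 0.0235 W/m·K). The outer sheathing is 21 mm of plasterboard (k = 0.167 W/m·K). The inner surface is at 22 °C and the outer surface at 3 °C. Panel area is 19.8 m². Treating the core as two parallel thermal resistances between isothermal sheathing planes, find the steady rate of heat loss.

Q ≈ 1580 W

Sheathing layers in series; stud and cavity paths in parallel between them.
R_inner = 0.013/(0.145×19.8) = 0.004528 K/W
R_stud  = 0.15/(50.2×0.13×19.8) = 0.001161 K/W
R_cav   = 0.15/(0.0235×0.87×19.8) = 0.3705 K/W
1/R_core = 1/R_stud + 1/R_cav → R_core = 0.001157 K/W
R_outer = 0.021/(0.167×19.8) = 0.006351 K/W
R_total = 0.01204 K/W
Q = ΔT/R_total = 19/0.01204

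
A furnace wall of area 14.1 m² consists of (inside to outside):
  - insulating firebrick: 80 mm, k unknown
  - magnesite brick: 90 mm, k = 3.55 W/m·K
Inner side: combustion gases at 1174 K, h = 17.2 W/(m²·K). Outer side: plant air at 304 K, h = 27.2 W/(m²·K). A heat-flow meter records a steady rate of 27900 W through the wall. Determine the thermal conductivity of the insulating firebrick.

k ≈ 0.25 W/(m·K)

Series thermal resistances:
R_inner film = 1/(h_i·A) = 1/(17.2×14.1) = 0.004123 K/W
R_magnesite brick = L/(kA) = 0.09/(3.55×14.1) = 0.001798 K/W
R_outer film = 1/(h_o·A) = 1/(27.2×14.1) = 0.002607 K/W
Sum of known resistances R_other = 0.008529 K/W
Total R = ΔT/Q = 870/27900 = 0.03118 K/W
R_insulating firebrick = R_total − R_other = 0.02265 K/W
k = L/(R·A) = 0.08/(0.02265×14.1)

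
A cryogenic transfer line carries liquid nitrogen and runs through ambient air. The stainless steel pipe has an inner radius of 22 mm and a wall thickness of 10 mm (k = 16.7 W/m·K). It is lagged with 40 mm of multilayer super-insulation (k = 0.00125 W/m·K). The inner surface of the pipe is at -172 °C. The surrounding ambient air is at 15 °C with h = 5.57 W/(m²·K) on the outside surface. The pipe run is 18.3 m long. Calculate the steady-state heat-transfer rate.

Treating each annulus and film as a series resistance:
R_stainless steel pipe wall = ln(32/22)/(2π×16.7×18.3) = 1.951×10^-4 K/W
R_multilayer super-insulation = ln(72/32)/(2π×0.00125×18.3) = 5.642 K/W
R_outer film = 1/(h_o·2πr_oL) = 1/(5.57×2π×0.072×18.3) = 0.02169 K/W
R_total = 5.664 K/W
Q = ΔT/R_total = 187/5.664

Q ≈ 33 W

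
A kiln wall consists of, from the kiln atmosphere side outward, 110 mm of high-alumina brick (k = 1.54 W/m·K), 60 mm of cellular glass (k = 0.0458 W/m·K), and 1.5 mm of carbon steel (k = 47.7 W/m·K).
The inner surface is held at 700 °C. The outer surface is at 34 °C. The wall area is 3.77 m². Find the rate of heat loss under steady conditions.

Using the resistance-network approach (series):
R_high-alumina brick = L/(kA) = 0.11/(1.54×3.77) = 0.01895 K/W
R_cellular glass = L/(kA) = 0.06/(0.0458×3.77) = 0.3475 K/W
R_carbon steel = L/(kA) = 0.0015/(47.7×3.77) = 8.341×10^-6 K/W
R_total = 0.3664 K/W
Q = ΔT / R_total = 666 / 0.3664

Q ≈ 1820 W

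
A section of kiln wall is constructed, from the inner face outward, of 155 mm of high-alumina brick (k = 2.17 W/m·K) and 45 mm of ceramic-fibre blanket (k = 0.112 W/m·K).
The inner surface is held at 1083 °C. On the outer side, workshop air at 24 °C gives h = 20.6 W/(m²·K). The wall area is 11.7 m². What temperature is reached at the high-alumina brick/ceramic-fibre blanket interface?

T ≈ 938 °C

Using the resistance-network approach (series):
R_high-alumina brick = L/(kA) = 0.155/(2.17×11.7) = 0.006105 K/W
R_ceramic-fibre blanket = L/(kA) = 0.045/(0.112×11.7) = 0.03434 K/W
R_outer film = 1/(h_o·A) = 1/(20.6×11.7) = 0.004149 K/W
R_total = 0.04459 K/W;  Q = ΔT/R_total = 1059/0.04459 = 23750 W
T_interface = T_inner − Q·ΣR(inner→interface) = 1083 − 23700×0.006105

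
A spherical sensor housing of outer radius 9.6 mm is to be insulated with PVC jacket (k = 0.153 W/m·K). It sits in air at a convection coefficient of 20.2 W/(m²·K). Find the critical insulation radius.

For a sphere r_cr = 2k/h = 2×0.153/20.2
r_cr = 15.1 mm; since the bare radius (9.6 mm) is below r_cr, adding a thin layer of insulation will *increase* heat loss.

r_cr ≈ 15.1 mm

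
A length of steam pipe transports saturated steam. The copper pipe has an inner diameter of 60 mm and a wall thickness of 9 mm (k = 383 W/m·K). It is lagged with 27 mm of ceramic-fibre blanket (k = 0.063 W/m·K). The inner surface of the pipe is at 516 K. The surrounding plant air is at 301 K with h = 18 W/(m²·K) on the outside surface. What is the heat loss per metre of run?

Cylindrical conduction, so R = ln(r₂/r₁)/(2πkL) per layer, in series:
R_copper pipe wall = ln(39/30)/(2π×383×1) = 1.09×10^-4 K/W
R_ceramic-fibre blanket = ln(66/39)/(2π×0.063×1) = 1.329 K/W
R_outer film = 1/(h_o·2πr_oL) = 1/(18×2π×0.066×1) = 0.134 K/W
R_total = 1.463 K/W
Q = ΔT/R_total = 215/1.463

q′ ≈ 147 W/m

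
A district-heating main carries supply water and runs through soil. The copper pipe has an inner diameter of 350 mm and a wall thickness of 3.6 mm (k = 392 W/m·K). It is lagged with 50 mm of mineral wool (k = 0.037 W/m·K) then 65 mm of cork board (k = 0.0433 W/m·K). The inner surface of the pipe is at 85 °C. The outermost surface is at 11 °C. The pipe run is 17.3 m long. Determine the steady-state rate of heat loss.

For a radial system each layer contributes R = ln(r_out/r_in)/(2πkL); films add R = 1/(hA).
R_copper pipe wall = ln(178.6/175)/(2π×392×17.3) = 4.779×10^-7 K/W
R_mineral wool = ln(228.6/178.6)/(2π×0.037×17.3) = 0.06137 K/W
R_cork board = ln(293.6/228.6)/(2π×0.0433×17.3) = 0.05317 K/W
R_total = 0.1145 K/W
Q = ΔT/R_total = 74/0.1145

Q ≈ 646 W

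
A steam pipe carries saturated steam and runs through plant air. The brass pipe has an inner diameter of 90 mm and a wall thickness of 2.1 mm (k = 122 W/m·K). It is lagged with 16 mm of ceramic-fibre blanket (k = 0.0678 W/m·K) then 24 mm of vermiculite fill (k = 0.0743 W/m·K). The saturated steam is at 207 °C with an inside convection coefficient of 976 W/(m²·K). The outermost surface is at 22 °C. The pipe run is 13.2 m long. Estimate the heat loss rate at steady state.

Q ≈ 1770 W

Radial resistances (cylindrical: R_cond = ln(r_o/r_i)/(2πkL), R_conv = 1/(h·2πrL)):
R_inner film = 1/(h_i·2πr₁L) = 1/(976×2π×0.045×13.2) = 2.745×10^-4 K/W
R_brass pipe wall = ln(47.1/45)/(2π×122×13.2) = 4.508×10^-6 K/W
R_ceramic-fibre blanket = ln(63.1/47.1)/(2π×0.0678×13.2) = 0.05201 K/W
R_vermiculite fill = ln(87.1/63.1)/(2π×0.0743×13.2) = 0.05231 K/W
R_total = 0.1046 K/W
Q = ΔT/R_total = 185/0.1046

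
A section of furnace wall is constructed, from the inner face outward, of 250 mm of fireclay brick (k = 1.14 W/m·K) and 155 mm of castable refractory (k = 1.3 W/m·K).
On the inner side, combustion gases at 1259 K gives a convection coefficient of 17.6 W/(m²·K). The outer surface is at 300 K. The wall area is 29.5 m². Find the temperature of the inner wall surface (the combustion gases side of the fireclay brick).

T ≈ 1120 K

Using the resistance-network approach (series):
R_inner film = 1/(h_i·A) = 1/(17.6×29.5) = 0.001926 K/W
R_fireclay brick = L/(kA) = 0.25/(1.14×29.5) = 0.007434 K/W
R_castable refractory = L/(kA) = 0.155/(1.3×29.5) = 0.004042 K/W
R_total = 0.0134 K/W;  Q = ΔT/R_total = 959/0.0134 = 71560 W
T_interface = T_inner − Q·ΣR(inner→interface) = 1259 − 71600×0.001926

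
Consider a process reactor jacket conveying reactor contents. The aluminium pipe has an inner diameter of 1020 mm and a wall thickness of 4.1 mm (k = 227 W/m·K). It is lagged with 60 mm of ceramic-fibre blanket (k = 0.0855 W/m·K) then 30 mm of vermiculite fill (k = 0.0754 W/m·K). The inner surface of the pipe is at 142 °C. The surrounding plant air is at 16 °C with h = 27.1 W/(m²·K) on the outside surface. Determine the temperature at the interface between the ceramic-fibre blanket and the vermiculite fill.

T ≈ 61.8 °C

Cylindrical conduction, so R = ln(r₂/r₁)/(2πkL) per layer, in series:
R_aluminium pipe wall = ln(514.1/510)/(2π×227×1) = 5.614×10^-6 K/W
R_ceramic-fibre blanket = ln(574.1/514.1)/(2π×0.0855×1) = 0.2055 K/W
R_vermiculite fill = ln(604.1/574.1)/(2π×0.0754×1) = 0.1075 K/W
R_outer film = 1/(h_o·2πr_oL) = 1/(27.1×2π×0.6041×1) = 0.009722 K/W
R_total = 0.3227 K/W
Q = ΔT/R_total = 126/0.3227
Q = 390 W/m
T_interface = T_inner − Q·ΣR(inner→interface) = 142 − 390×0.2055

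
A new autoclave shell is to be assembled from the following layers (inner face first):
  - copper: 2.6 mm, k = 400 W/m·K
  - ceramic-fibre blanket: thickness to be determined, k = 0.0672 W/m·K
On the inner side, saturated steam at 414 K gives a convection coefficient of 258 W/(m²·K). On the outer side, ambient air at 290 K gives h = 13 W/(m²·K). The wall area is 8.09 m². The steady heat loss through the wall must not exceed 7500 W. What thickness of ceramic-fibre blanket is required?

L ≈ 3.56 mm

Treating each layer as a thermal resistance in series:
R_inner film = 1/(h_i·A) = 1/(258×8.09) = 4.791×10^-4 K/W
R_copper = L/(kA) = 0.0026/(400×8.09) = 8.035×10^-7 K/W
R_outer film = 1/(h_o·A) = 1/(13×8.09) = 0.009508 K/W
Sum of the known resistances R_other = 0.009988 K/W
Required total resistance R_tot = ΔT/Q_allow = 124/7500 = 0.01653 K/W
R_ceramic-fibre blanket = R_tot − R_other = 0.006545 K/W
L = R·k·A = 0.006545×0.0672×8.09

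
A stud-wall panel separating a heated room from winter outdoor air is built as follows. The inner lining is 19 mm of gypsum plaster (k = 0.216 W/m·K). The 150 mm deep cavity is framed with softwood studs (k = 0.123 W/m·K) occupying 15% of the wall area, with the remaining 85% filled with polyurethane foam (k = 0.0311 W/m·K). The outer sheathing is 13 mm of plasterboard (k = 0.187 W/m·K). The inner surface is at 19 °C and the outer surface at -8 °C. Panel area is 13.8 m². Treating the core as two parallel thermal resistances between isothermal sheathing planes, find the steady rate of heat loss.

Sheathing layers in series; stud and cavity paths in parallel between them.
R_inner = 0.019/(0.216×13.8) = 0.006374 K/W
R_stud  = 0.15/(0.123×0.15×13.8) = 0.5891 K/W
R_cav   = 0.15/(0.0311×0.85×13.8) = 0.4112 K/W
1/R_core = 1/R_stud + 1/R_cav → R_core = 0.2422 K/W
R_outer = 0.013/(0.187×13.8) = 0.005038 K/W
R_total = 0.2536 K/W
Q = ΔT/R_total = 27/0.2536

Q ≈ 106 W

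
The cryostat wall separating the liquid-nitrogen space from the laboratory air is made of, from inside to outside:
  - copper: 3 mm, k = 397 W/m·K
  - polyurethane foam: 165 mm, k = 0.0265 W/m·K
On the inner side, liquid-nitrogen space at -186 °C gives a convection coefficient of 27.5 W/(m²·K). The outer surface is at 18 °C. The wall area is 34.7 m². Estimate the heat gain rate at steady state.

Series thermal resistances:
R_inner film = 1/(h_i·A) = 1/(27.5×34.7) = 0.001048 K/W
R_copper = L/(kA) = 0.003/(397×34.7) = 2.178×10^-7 K/W
R_polyurethane foam = L/(kA) = 0.165/(0.0265×34.7) = 0.1794 K/W
R_total = 0.1805 K/W
Q = ΔT / R_total = 204 / 0.1805

Q ≈ 1130 W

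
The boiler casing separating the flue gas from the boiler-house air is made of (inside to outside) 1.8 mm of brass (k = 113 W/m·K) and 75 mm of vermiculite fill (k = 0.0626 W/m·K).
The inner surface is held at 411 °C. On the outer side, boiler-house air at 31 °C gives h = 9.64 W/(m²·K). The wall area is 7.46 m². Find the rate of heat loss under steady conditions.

Q ≈ 2180 W

Treating each layer as a thermal resistance in series:
R_brass = L/(kA) = 0.0018/(113×7.46) = 2.135×10^-6 K/W
R_vermiculite fill = L/(kA) = 0.075/(0.0626×7.46) = 0.1606 K/W
R_outer film = 1/(h_o·A) = 1/(9.64×7.46) = 0.01391 K/W
R_total = 0.1745 K/W
Q = ΔT / R_total = 380 / 0.1745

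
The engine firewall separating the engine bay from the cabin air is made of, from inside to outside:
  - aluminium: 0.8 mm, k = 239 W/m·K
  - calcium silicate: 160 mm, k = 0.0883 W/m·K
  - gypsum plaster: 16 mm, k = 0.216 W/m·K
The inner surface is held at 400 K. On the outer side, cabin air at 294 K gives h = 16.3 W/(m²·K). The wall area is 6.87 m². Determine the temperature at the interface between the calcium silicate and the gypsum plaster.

T ≈ 301 K

Model the wall as resistances in series:
R_aluminium = L/(kA) = 0.0008/(239×6.87) = 4.872×10^-7 K/W
R_calcium silicate = L/(kA) = 0.16/(0.0883×6.87) = 0.2638 K/W
R_gypsum plaster = L/(kA) = 0.016/(0.216×6.87) = 0.01078 K/W
R_outer film = 1/(h_o·A) = 1/(16.3×6.87) = 0.00893 K/W
R_total = 0.2835 K/W;  Q = ΔT/R_total = 106/0.2835 = 373.9 W
T_interface = T_inner − Q·ΣR(inner→interface) = 400 − 374×0.2638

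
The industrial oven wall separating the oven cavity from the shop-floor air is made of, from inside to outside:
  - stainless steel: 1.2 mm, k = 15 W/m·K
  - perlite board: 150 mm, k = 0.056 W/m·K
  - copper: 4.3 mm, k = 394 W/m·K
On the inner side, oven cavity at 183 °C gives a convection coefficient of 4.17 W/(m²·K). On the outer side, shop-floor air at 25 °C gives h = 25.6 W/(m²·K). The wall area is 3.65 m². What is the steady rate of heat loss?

Q ≈ 195 W

Using the resistance-network approach (series):
R_inner film = 1/(h_i·A) = 1/(4.17×3.65) = 0.0657 K/W
R_stainless steel = L/(kA) = 0.0012/(15×3.65) = 2.192×10^-5 K/W
R_perlite board = L/(kA) = 0.15/(0.056×3.65) = 0.7339 K/W
R_copper = L/(kA) = 0.0043/(394×3.65) = 2.99×10^-6 K/W
R_outer film = 1/(h_o·A) = 1/(25.6×3.65) = 0.0107 K/W
R_total = 0.8103 K/W
Q = ΔT / R_total = 158 / 0.8103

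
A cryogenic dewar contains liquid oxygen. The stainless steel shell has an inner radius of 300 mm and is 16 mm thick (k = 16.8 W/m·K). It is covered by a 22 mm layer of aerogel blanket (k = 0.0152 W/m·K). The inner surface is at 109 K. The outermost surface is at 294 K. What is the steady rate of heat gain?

Q ≈ 171 W

Spherical conduction: R = (1/r_in − 1/r_out)/(4πk) per layer; series-sum.
R_stainless steel shell = (1/0.3 − 1/0.316)/(4π×16.8) = 7.995×10^-4 K/W
R_aerogel blanket = (1/0.316 − 1/0.338)/(4π×0.0152) = 1.078 K/W
R_total = 1.079 K/W
Q = ΔT/R_total = 185/1.079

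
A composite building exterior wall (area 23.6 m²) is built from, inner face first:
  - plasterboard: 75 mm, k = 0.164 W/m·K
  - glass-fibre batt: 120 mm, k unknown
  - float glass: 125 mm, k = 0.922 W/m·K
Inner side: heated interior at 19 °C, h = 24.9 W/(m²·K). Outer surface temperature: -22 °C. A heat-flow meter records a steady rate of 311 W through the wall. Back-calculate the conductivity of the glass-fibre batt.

k ≈ 0.0484 W/(m·K)

Series thermal resistances:
R_inner film = 1/(h_i·A) = 1/(24.9×23.6) = 0.001702 K/W
R_plasterboard = L/(kA) = 0.075/(0.164×23.6) = 0.01938 K/W
R_float glass = L/(kA) = 0.125/(0.922×23.6) = 0.005745 K/W
Sum of known resistances R_other = 0.02682 K/W
Total R = ΔT/Q = 41/311 = 0.1318 K/W
R_glass-fibre batt = R_total − R_other = 0.105 K/W
k = L/(R·A) = 0.12/(0.105×23.6)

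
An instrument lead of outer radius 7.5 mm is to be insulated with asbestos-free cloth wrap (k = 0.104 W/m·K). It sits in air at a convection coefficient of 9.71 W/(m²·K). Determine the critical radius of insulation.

For a cylinder r_cr = k/h = 0.104/9.71
r_cr = 10.7 mm; since the bare radius (7.5 mm) is below r_cr, adding a thin layer of insulation will *increase* heat loss.

r_cr ≈ 10.7 mm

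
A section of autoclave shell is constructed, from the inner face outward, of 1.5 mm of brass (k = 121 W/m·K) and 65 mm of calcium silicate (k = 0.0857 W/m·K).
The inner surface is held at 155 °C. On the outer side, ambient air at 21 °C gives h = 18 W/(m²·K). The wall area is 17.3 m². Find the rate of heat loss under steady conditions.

Q ≈ 2850 W

Using the resistance-network approach (series):
R_brass = L/(kA) = 0.0015/(121×17.3) = 7.166×10^-7 K/W
R_calcium silicate = L/(kA) = 0.065/(0.0857×17.3) = 0.04384 K/W
R_outer film = 1/(h_o·A) = 1/(18×17.3) = 0.003211 K/W
R_total = 0.04705 K/W
Q = ΔT / R_total = 134 / 0.04705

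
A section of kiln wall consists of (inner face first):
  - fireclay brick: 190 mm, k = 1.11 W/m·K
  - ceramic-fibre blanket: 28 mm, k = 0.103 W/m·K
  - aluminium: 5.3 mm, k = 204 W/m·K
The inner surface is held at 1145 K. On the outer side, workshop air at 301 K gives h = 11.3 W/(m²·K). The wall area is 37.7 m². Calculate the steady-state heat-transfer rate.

Model the wall as resistances in series:
R_fireclay brick = L/(kA) = 0.19/(1.11×37.7) = 0.00454 K/W
R_ceramic-fibre blanket = L/(kA) = 0.028/(0.103×37.7) = 0.007211 K/W
R_aluminium = L/(kA) = 0.0053/(204×37.7) = 6.891×10^-7 K/W
R_outer film = 1/(h_o·A) = 1/(11.3×37.7) = 0.002347 K/W
R_total = 0.0141 K/W
Q = ΔT / R_total = 844 / 0.0141

Q ≈ 59900 W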